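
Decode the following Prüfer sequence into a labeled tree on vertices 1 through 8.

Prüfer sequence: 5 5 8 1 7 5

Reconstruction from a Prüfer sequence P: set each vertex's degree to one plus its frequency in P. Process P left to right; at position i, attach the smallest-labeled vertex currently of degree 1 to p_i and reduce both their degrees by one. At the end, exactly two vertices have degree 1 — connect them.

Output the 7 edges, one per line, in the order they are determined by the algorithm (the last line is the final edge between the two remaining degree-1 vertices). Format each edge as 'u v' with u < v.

Answer: 2 5
3 5
4 8
1 6
1 7
5 7
5 8

Derivation:
Initial degrees: {1:2, 2:1, 3:1, 4:1, 5:4, 6:1, 7:2, 8:2}
Step 1: smallest deg-1 vertex = 2, p_1 = 5. Add edge {2,5}. Now deg[2]=0, deg[5]=3.
Step 2: smallest deg-1 vertex = 3, p_2 = 5. Add edge {3,5}. Now deg[3]=0, deg[5]=2.
Step 3: smallest deg-1 vertex = 4, p_3 = 8. Add edge {4,8}. Now deg[4]=0, deg[8]=1.
Step 4: smallest deg-1 vertex = 6, p_4 = 1. Add edge {1,6}. Now deg[6]=0, deg[1]=1.
Step 5: smallest deg-1 vertex = 1, p_5 = 7. Add edge {1,7}. Now deg[1]=0, deg[7]=1.
Step 6: smallest deg-1 vertex = 7, p_6 = 5. Add edge {5,7}. Now deg[7]=0, deg[5]=1.
Final: two remaining deg-1 vertices are 5, 8. Add edge {5,8}.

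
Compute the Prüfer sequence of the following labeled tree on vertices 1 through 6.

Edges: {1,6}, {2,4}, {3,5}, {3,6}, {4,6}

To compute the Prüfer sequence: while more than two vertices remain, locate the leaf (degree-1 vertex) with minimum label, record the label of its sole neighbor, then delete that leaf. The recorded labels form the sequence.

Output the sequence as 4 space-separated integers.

Step 1: leaves = {1,2,5}. Remove smallest leaf 1, emit neighbor 6.
Step 2: leaves = {2,5}. Remove smallest leaf 2, emit neighbor 4.
Step 3: leaves = {4,5}. Remove smallest leaf 4, emit neighbor 6.
Step 4: leaves = {5,6}. Remove smallest leaf 5, emit neighbor 3.
Done: 2 vertices remain (3, 6). Sequence = [6 4 6 3]

Answer: 6 4 6 3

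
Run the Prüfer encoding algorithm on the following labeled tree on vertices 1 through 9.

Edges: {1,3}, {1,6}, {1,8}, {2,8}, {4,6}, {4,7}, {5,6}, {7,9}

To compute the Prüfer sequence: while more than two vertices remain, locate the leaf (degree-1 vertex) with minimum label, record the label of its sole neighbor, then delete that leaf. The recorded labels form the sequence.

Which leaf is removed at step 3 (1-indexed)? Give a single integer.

Answer: 5

Derivation:
Step 1: current leaves = {2,3,5,9}. Remove leaf 2 (neighbor: 8).
Step 2: current leaves = {3,5,8,9}. Remove leaf 3 (neighbor: 1).
Step 3: current leaves = {5,8,9}. Remove leaf 5 (neighbor: 6).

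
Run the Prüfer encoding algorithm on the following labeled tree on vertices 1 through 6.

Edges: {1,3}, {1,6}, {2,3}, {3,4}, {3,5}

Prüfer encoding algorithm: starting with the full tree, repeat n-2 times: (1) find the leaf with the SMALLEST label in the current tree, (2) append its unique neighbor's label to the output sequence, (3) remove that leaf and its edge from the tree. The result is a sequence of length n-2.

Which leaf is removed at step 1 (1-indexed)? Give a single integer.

Answer: 2

Derivation:
Step 1: current leaves = {2,4,5,6}. Remove leaf 2 (neighbor: 3).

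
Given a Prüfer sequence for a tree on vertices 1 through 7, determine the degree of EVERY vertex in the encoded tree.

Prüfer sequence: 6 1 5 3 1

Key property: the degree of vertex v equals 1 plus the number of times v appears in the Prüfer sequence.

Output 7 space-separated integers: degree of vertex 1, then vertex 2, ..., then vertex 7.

Answer: 3 1 2 1 2 2 1

Derivation:
p_1 = 6: count[6] becomes 1
p_2 = 1: count[1] becomes 1
p_3 = 5: count[5] becomes 1
p_4 = 3: count[3] becomes 1
p_5 = 1: count[1] becomes 2
Degrees (1 + count): deg[1]=1+2=3, deg[2]=1+0=1, deg[3]=1+1=2, deg[4]=1+0=1, deg[5]=1+1=2, deg[6]=1+1=2, deg[7]=1+0=1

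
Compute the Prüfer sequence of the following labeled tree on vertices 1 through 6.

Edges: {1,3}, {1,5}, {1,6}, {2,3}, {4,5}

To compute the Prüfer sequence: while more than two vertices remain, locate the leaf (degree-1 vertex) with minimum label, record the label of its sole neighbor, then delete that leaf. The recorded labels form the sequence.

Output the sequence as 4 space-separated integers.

Answer: 3 1 5 1

Derivation:
Step 1: leaves = {2,4,6}. Remove smallest leaf 2, emit neighbor 3.
Step 2: leaves = {3,4,6}. Remove smallest leaf 3, emit neighbor 1.
Step 3: leaves = {4,6}. Remove smallest leaf 4, emit neighbor 5.
Step 4: leaves = {5,6}. Remove smallest leaf 5, emit neighbor 1.
Done: 2 vertices remain (1, 6). Sequence = [3 1 5 1]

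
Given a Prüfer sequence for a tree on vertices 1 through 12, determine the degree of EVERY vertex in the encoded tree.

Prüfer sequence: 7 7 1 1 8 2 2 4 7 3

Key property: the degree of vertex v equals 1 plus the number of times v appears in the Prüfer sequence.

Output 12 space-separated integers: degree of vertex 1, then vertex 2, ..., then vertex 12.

p_1 = 7: count[7] becomes 1
p_2 = 7: count[7] becomes 2
p_3 = 1: count[1] becomes 1
p_4 = 1: count[1] becomes 2
p_5 = 8: count[8] becomes 1
p_6 = 2: count[2] becomes 1
p_7 = 2: count[2] becomes 2
p_8 = 4: count[4] becomes 1
p_9 = 7: count[7] becomes 3
p_10 = 3: count[3] becomes 1
Degrees (1 + count): deg[1]=1+2=3, deg[2]=1+2=3, deg[3]=1+1=2, deg[4]=1+1=2, deg[5]=1+0=1, deg[6]=1+0=1, deg[7]=1+3=4, deg[8]=1+1=2, deg[9]=1+0=1, deg[10]=1+0=1, deg[11]=1+0=1, deg[12]=1+0=1

Answer: 3 3 2 2 1 1 4 2 1 1 1 1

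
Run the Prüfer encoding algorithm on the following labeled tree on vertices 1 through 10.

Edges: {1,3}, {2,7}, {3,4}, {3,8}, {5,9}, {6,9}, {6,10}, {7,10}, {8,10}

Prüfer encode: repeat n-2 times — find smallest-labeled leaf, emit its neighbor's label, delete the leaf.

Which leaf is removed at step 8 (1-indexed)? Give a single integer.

Step 1: current leaves = {1,2,4,5}. Remove leaf 1 (neighbor: 3).
Step 2: current leaves = {2,4,5}. Remove leaf 2 (neighbor: 7).
Step 3: current leaves = {4,5,7}. Remove leaf 4 (neighbor: 3).
Step 4: current leaves = {3,5,7}. Remove leaf 3 (neighbor: 8).
Step 5: current leaves = {5,7,8}. Remove leaf 5 (neighbor: 9).
Step 6: current leaves = {7,8,9}. Remove leaf 7 (neighbor: 10).
Step 7: current leaves = {8,9}. Remove leaf 8 (neighbor: 10).
Step 8: current leaves = {9,10}. Remove leaf 9 (neighbor: 6).

Answer: 9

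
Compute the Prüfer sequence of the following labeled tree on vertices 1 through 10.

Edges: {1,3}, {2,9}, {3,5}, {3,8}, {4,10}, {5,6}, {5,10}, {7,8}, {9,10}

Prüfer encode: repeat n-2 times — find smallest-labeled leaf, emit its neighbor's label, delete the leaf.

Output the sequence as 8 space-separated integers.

Step 1: leaves = {1,2,4,6,7}. Remove smallest leaf 1, emit neighbor 3.
Step 2: leaves = {2,4,6,7}. Remove smallest leaf 2, emit neighbor 9.
Step 3: leaves = {4,6,7,9}. Remove smallest leaf 4, emit neighbor 10.
Step 4: leaves = {6,7,9}. Remove smallest leaf 6, emit neighbor 5.
Step 5: leaves = {7,9}. Remove smallest leaf 7, emit neighbor 8.
Step 6: leaves = {8,9}. Remove smallest leaf 8, emit neighbor 3.
Step 7: leaves = {3,9}. Remove smallest leaf 3, emit neighbor 5.
Step 8: leaves = {5,9}. Remove smallest leaf 5, emit neighbor 10.
Done: 2 vertices remain (9, 10). Sequence = [3 9 10 5 8 3 5 10]

Answer: 3 9 10 5 8 3 5 10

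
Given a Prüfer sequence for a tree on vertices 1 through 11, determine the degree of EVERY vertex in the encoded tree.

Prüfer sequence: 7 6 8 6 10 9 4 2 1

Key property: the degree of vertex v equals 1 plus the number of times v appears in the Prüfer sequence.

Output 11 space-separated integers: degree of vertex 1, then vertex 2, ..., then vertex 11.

Answer: 2 2 1 2 1 3 2 2 2 2 1

Derivation:
p_1 = 7: count[7] becomes 1
p_2 = 6: count[6] becomes 1
p_3 = 8: count[8] becomes 1
p_4 = 6: count[6] becomes 2
p_5 = 10: count[10] becomes 1
p_6 = 9: count[9] becomes 1
p_7 = 4: count[4] becomes 1
p_8 = 2: count[2] becomes 1
p_9 = 1: count[1] becomes 1
Degrees (1 + count): deg[1]=1+1=2, deg[2]=1+1=2, deg[3]=1+0=1, deg[4]=1+1=2, deg[5]=1+0=1, deg[6]=1+2=3, deg[7]=1+1=2, deg[8]=1+1=2, deg[9]=1+1=2, deg[10]=1+1=2, deg[11]=1+0=1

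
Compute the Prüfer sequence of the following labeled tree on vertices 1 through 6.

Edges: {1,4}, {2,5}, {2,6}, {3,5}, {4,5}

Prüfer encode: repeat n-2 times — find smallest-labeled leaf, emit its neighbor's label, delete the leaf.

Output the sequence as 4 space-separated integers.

Step 1: leaves = {1,3,6}. Remove smallest leaf 1, emit neighbor 4.
Step 2: leaves = {3,4,6}. Remove smallest leaf 3, emit neighbor 5.
Step 3: leaves = {4,6}. Remove smallest leaf 4, emit neighbor 5.
Step 4: leaves = {5,6}. Remove smallest leaf 5, emit neighbor 2.
Done: 2 vertices remain (2, 6). Sequence = [4 5 5 2]

Answer: 4 5 5 2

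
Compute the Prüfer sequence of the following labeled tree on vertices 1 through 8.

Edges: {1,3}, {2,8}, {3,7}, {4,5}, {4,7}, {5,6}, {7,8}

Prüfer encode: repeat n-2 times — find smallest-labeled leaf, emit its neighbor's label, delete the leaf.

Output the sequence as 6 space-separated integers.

Step 1: leaves = {1,2,6}. Remove smallest leaf 1, emit neighbor 3.
Step 2: leaves = {2,3,6}. Remove smallest leaf 2, emit neighbor 8.
Step 3: leaves = {3,6,8}. Remove smallest leaf 3, emit neighbor 7.
Step 4: leaves = {6,8}. Remove smallest leaf 6, emit neighbor 5.
Step 5: leaves = {5,8}. Remove smallest leaf 5, emit neighbor 4.
Step 6: leaves = {4,8}. Remove smallest leaf 4, emit neighbor 7.
Done: 2 vertices remain (7, 8). Sequence = [3 8 7 5 4 7]

Answer: 3 8 7 5 4 7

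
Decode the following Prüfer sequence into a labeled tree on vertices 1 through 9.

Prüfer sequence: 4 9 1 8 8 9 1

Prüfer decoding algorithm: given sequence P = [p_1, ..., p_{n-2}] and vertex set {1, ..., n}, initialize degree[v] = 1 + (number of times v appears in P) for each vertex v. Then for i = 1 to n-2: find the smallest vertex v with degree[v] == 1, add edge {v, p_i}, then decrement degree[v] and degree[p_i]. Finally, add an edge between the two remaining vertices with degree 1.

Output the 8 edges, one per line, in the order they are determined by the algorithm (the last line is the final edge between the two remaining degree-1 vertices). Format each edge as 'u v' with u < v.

Initial degrees: {1:3, 2:1, 3:1, 4:2, 5:1, 6:1, 7:1, 8:3, 9:3}
Step 1: smallest deg-1 vertex = 2, p_1 = 4. Add edge {2,4}. Now deg[2]=0, deg[4]=1.
Step 2: smallest deg-1 vertex = 3, p_2 = 9. Add edge {3,9}. Now deg[3]=0, deg[9]=2.
Step 3: smallest deg-1 vertex = 4, p_3 = 1. Add edge {1,4}. Now deg[4]=0, deg[1]=2.
Step 4: smallest deg-1 vertex = 5, p_4 = 8. Add edge {5,8}. Now deg[5]=0, deg[8]=2.
Step 5: smallest deg-1 vertex = 6, p_5 = 8. Add edge {6,8}. Now deg[6]=0, deg[8]=1.
Step 6: smallest deg-1 vertex = 7, p_6 = 9. Add edge {7,9}. Now deg[7]=0, deg[9]=1.
Step 7: smallest deg-1 vertex = 8, p_7 = 1. Add edge {1,8}. Now deg[8]=0, deg[1]=1.
Final: two remaining deg-1 vertices are 1, 9. Add edge {1,9}.

Answer: 2 4
3 9
1 4
5 8
6 8
7 9
1 8
1 9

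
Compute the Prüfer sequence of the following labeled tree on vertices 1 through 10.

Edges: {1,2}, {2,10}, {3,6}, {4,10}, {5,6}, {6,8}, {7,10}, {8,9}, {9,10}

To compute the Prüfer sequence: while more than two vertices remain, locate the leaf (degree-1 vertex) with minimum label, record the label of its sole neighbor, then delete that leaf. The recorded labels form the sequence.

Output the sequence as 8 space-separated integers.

Answer: 2 10 6 10 6 8 10 9

Derivation:
Step 1: leaves = {1,3,4,5,7}. Remove smallest leaf 1, emit neighbor 2.
Step 2: leaves = {2,3,4,5,7}. Remove smallest leaf 2, emit neighbor 10.
Step 3: leaves = {3,4,5,7}. Remove smallest leaf 3, emit neighbor 6.
Step 4: leaves = {4,5,7}. Remove smallest leaf 4, emit neighbor 10.
Step 5: leaves = {5,7}. Remove smallest leaf 5, emit neighbor 6.
Step 6: leaves = {6,7}. Remove smallest leaf 6, emit neighbor 8.
Step 7: leaves = {7,8}. Remove smallest leaf 7, emit neighbor 10.
Step 8: leaves = {8,10}. Remove smallest leaf 8, emit neighbor 9.
Done: 2 vertices remain (9, 10). Sequence = [2 10 6 10 6 8 10 9]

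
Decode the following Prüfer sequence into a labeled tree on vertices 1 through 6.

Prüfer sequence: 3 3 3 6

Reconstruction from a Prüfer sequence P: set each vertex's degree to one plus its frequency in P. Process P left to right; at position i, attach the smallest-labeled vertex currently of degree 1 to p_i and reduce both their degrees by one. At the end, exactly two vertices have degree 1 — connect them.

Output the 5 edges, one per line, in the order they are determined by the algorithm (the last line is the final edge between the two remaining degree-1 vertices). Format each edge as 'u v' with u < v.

Answer: 1 3
2 3
3 4
3 6
5 6

Derivation:
Initial degrees: {1:1, 2:1, 3:4, 4:1, 5:1, 6:2}
Step 1: smallest deg-1 vertex = 1, p_1 = 3. Add edge {1,3}. Now deg[1]=0, deg[3]=3.
Step 2: smallest deg-1 vertex = 2, p_2 = 3. Add edge {2,3}. Now deg[2]=0, deg[3]=2.
Step 3: smallest deg-1 vertex = 4, p_3 = 3. Add edge {3,4}. Now deg[4]=0, deg[3]=1.
Step 4: smallest deg-1 vertex = 3, p_4 = 6. Add edge {3,6}. Now deg[3]=0, deg[6]=1.
Final: two remaining deg-1 vertices are 5, 6. Add edge {5,6}.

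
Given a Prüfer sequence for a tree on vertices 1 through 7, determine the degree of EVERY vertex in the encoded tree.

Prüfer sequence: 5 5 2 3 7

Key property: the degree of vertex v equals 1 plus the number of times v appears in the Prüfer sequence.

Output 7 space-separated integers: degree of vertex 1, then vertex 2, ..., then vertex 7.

Answer: 1 2 2 1 3 1 2

Derivation:
p_1 = 5: count[5] becomes 1
p_2 = 5: count[5] becomes 2
p_3 = 2: count[2] becomes 1
p_4 = 3: count[3] becomes 1
p_5 = 7: count[7] becomes 1
Degrees (1 + count): deg[1]=1+0=1, deg[2]=1+1=2, deg[3]=1+1=2, deg[4]=1+0=1, deg[5]=1+2=3, deg[6]=1+0=1, deg[7]=1+1=2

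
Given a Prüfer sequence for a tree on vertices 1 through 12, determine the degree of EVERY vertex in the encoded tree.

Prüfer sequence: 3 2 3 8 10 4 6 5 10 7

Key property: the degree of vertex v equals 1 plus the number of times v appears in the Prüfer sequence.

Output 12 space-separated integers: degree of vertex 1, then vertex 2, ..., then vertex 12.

p_1 = 3: count[3] becomes 1
p_2 = 2: count[2] becomes 1
p_3 = 3: count[3] becomes 2
p_4 = 8: count[8] becomes 1
p_5 = 10: count[10] becomes 1
p_6 = 4: count[4] becomes 1
p_7 = 6: count[6] becomes 1
p_8 = 5: count[5] becomes 1
p_9 = 10: count[10] becomes 2
p_10 = 7: count[7] becomes 1
Degrees (1 + count): deg[1]=1+0=1, deg[2]=1+1=2, deg[3]=1+2=3, deg[4]=1+1=2, deg[5]=1+1=2, deg[6]=1+1=2, deg[7]=1+1=2, deg[8]=1+1=2, deg[9]=1+0=1, deg[10]=1+2=3, deg[11]=1+0=1, deg[12]=1+0=1

Answer: 1 2 3 2 2 2 2 2 1 3 1 1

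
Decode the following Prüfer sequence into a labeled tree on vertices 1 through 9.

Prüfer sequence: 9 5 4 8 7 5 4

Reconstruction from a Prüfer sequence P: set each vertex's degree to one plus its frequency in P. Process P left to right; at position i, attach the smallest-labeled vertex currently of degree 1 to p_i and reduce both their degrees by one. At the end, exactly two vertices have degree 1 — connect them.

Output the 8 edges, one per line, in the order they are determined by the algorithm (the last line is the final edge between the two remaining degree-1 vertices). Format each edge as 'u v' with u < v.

Initial degrees: {1:1, 2:1, 3:1, 4:3, 5:3, 6:1, 7:2, 8:2, 9:2}
Step 1: smallest deg-1 vertex = 1, p_1 = 9. Add edge {1,9}. Now deg[1]=0, deg[9]=1.
Step 2: smallest deg-1 vertex = 2, p_2 = 5. Add edge {2,5}. Now deg[2]=0, deg[5]=2.
Step 3: smallest deg-1 vertex = 3, p_3 = 4. Add edge {3,4}. Now deg[3]=0, deg[4]=2.
Step 4: smallest deg-1 vertex = 6, p_4 = 8. Add edge {6,8}. Now deg[6]=0, deg[8]=1.
Step 5: smallest deg-1 vertex = 8, p_5 = 7. Add edge {7,8}. Now deg[8]=0, deg[7]=1.
Step 6: smallest deg-1 vertex = 7, p_6 = 5. Add edge {5,7}. Now deg[7]=0, deg[5]=1.
Step 7: smallest deg-1 vertex = 5, p_7 = 4. Add edge {4,5}. Now deg[5]=0, deg[4]=1.
Final: two remaining deg-1 vertices are 4, 9. Add edge {4,9}.

Answer: 1 9
2 5
3 4
6 8
7 8
5 7
4 5
4 9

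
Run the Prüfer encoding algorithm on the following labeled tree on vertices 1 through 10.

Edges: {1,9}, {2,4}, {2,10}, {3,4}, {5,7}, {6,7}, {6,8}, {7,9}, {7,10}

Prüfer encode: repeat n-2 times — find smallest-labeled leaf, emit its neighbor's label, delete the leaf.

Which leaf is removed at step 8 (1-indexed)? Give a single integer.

Step 1: current leaves = {1,3,5,8}. Remove leaf 1 (neighbor: 9).
Step 2: current leaves = {3,5,8,9}. Remove leaf 3 (neighbor: 4).
Step 3: current leaves = {4,5,8,9}. Remove leaf 4 (neighbor: 2).
Step 4: current leaves = {2,5,8,9}. Remove leaf 2 (neighbor: 10).
Step 5: current leaves = {5,8,9,10}. Remove leaf 5 (neighbor: 7).
Step 6: current leaves = {8,9,10}. Remove leaf 8 (neighbor: 6).
Step 7: current leaves = {6,9,10}. Remove leaf 6 (neighbor: 7).
Step 8: current leaves = {9,10}. Remove leaf 9 (neighbor: 7).

Answer: 9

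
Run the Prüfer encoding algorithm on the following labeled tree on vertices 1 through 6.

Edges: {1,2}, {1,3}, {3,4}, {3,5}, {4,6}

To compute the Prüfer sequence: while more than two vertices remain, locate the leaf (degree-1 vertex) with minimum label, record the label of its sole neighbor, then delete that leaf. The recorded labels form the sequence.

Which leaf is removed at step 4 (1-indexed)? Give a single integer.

Answer: 3

Derivation:
Step 1: current leaves = {2,5,6}. Remove leaf 2 (neighbor: 1).
Step 2: current leaves = {1,5,6}. Remove leaf 1 (neighbor: 3).
Step 3: current leaves = {5,6}. Remove leaf 5 (neighbor: 3).
Step 4: current leaves = {3,6}. Remove leaf 3 (neighbor: 4).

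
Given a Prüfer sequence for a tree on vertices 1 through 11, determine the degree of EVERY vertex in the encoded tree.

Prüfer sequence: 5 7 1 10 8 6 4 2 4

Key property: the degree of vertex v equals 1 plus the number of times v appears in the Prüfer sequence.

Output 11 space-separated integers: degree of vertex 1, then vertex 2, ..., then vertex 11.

Answer: 2 2 1 3 2 2 2 2 1 2 1

Derivation:
p_1 = 5: count[5] becomes 1
p_2 = 7: count[7] becomes 1
p_3 = 1: count[1] becomes 1
p_4 = 10: count[10] becomes 1
p_5 = 8: count[8] becomes 1
p_6 = 6: count[6] becomes 1
p_7 = 4: count[4] becomes 1
p_8 = 2: count[2] becomes 1
p_9 = 4: count[4] becomes 2
Degrees (1 + count): deg[1]=1+1=2, deg[2]=1+1=2, deg[3]=1+0=1, deg[4]=1+2=3, deg[5]=1+1=2, deg[6]=1+1=2, deg[7]=1+1=2, deg[8]=1+1=2, deg[9]=1+0=1, deg[10]=1+1=2, deg[11]=1+0=1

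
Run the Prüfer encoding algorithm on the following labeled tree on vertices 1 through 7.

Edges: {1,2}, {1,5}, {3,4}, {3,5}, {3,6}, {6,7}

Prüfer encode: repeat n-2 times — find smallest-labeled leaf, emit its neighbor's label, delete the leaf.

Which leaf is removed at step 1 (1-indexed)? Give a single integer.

Step 1: current leaves = {2,4,7}. Remove leaf 2 (neighbor: 1).

Answer: 2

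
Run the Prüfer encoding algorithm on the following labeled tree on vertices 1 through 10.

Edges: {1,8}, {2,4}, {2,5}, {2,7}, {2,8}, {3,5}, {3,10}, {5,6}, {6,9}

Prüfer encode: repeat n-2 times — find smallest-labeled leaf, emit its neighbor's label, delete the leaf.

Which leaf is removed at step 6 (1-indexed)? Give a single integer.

Step 1: current leaves = {1,4,7,9,10}. Remove leaf 1 (neighbor: 8).
Step 2: current leaves = {4,7,8,9,10}. Remove leaf 4 (neighbor: 2).
Step 3: current leaves = {7,8,9,10}. Remove leaf 7 (neighbor: 2).
Step 4: current leaves = {8,9,10}. Remove leaf 8 (neighbor: 2).
Step 5: current leaves = {2,9,10}. Remove leaf 2 (neighbor: 5).
Step 6: current leaves = {9,10}. Remove leaf 9 (neighbor: 6).

Answer: 9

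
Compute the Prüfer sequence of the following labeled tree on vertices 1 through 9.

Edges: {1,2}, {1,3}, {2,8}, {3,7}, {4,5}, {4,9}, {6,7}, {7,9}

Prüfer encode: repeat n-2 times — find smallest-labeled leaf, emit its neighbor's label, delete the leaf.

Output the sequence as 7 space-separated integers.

Step 1: leaves = {5,6,8}. Remove smallest leaf 5, emit neighbor 4.
Step 2: leaves = {4,6,8}. Remove smallest leaf 4, emit neighbor 9.
Step 3: leaves = {6,8,9}. Remove smallest leaf 6, emit neighbor 7.
Step 4: leaves = {8,9}. Remove smallest leaf 8, emit neighbor 2.
Step 5: leaves = {2,9}. Remove smallest leaf 2, emit neighbor 1.
Step 6: leaves = {1,9}. Remove smallest leaf 1, emit neighbor 3.
Step 7: leaves = {3,9}. Remove smallest leaf 3, emit neighbor 7.
Done: 2 vertices remain (7, 9). Sequence = [4 9 7 2 1 3 7]

Answer: 4 9 7 2 1 3 7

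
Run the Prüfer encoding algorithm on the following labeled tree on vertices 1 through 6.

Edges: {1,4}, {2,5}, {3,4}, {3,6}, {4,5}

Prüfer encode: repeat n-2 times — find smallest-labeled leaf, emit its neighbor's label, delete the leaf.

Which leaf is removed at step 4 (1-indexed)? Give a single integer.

Answer: 4

Derivation:
Step 1: current leaves = {1,2,6}. Remove leaf 1 (neighbor: 4).
Step 2: current leaves = {2,6}. Remove leaf 2 (neighbor: 5).
Step 3: current leaves = {5,6}. Remove leaf 5 (neighbor: 4).
Step 4: current leaves = {4,6}. Remove leaf 4 (neighbor: 3).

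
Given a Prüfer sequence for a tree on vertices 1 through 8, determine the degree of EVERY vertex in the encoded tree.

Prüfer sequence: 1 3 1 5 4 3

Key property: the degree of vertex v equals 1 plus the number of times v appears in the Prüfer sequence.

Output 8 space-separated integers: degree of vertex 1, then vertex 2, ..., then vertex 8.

Answer: 3 1 3 2 2 1 1 1

Derivation:
p_1 = 1: count[1] becomes 1
p_2 = 3: count[3] becomes 1
p_3 = 1: count[1] becomes 2
p_4 = 5: count[5] becomes 1
p_5 = 4: count[4] becomes 1
p_6 = 3: count[3] becomes 2
Degrees (1 + count): deg[1]=1+2=3, deg[2]=1+0=1, deg[3]=1+2=3, deg[4]=1+1=2, deg[5]=1+1=2, deg[6]=1+0=1, deg[7]=1+0=1, deg[8]=1+0=1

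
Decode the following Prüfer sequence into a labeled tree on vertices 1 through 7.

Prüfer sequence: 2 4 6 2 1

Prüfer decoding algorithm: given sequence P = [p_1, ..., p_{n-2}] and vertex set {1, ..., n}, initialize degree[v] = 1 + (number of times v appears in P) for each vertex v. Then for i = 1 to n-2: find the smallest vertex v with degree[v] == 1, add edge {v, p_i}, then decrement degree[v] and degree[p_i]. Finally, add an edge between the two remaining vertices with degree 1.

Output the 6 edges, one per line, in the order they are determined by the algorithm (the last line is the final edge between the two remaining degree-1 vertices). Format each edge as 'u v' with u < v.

Answer: 2 3
4 5
4 6
2 6
1 2
1 7

Derivation:
Initial degrees: {1:2, 2:3, 3:1, 4:2, 5:1, 6:2, 7:1}
Step 1: smallest deg-1 vertex = 3, p_1 = 2. Add edge {2,3}. Now deg[3]=0, deg[2]=2.
Step 2: smallest deg-1 vertex = 5, p_2 = 4. Add edge {4,5}. Now deg[5]=0, deg[4]=1.
Step 3: smallest deg-1 vertex = 4, p_3 = 6. Add edge {4,6}. Now deg[4]=0, deg[6]=1.
Step 4: smallest deg-1 vertex = 6, p_4 = 2. Add edge {2,6}. Now deg[6]=0, deg[2]=1.
Step 5: smallest deg-1 vertex = 2, p_5 = 1. Add edge {1,2}. Now deg[2]=0, deg[1]=1.
Final: two remaining deg-1 vertices are 1, 7. Add edge {1,7}.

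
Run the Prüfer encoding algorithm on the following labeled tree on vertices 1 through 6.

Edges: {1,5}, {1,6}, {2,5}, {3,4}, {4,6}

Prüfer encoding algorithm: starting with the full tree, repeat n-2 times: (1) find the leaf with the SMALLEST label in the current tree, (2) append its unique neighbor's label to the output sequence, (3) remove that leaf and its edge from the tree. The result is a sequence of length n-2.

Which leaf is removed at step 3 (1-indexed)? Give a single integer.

Answer: 4

Derivation:
Step 1: current leaves = {2,3}. Remove leaf 2 (neighbor: 5).
Step 2: current leaves = {3,5}. Remove leaf 3 (neighbor: 4).
Step 3: current leaves = {4,5}. Remove leaf 4 (neighbor: 6).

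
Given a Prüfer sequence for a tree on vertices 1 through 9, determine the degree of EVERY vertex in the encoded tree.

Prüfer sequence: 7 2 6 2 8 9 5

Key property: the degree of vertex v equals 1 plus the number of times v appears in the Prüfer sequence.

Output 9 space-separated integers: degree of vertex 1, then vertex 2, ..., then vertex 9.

p_1 = 7: count[7] becomes 1
p_2 = 2: count[2] becomes 1
p_3 = 6: count[6] becomes 1
p_4 = 2: count[2] becomes 2
p_5 = 8: count[8] becomes 1
p_6 = 9: count[9] becomes 1
p_7 = 5: count[5] becomes 1
Degrees (1 + count): deg[1]=1+0=1, deg[2]=1+2=3, deg[3]=1+0=1, deg[4]=1+0=1, deg[5]=1+1=2, deg[6]=1+1=2, deg[7]=1+1=2, deg[8]=1+1=2, deg[9]=1+1=2

Answer: 1 3 1 1 2 2 2 2 2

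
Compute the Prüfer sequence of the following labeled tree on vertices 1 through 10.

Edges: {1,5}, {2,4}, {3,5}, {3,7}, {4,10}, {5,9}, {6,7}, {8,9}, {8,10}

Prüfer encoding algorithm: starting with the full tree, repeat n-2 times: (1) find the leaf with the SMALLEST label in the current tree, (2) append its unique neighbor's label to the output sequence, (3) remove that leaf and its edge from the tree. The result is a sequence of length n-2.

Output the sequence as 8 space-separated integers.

Step 1: leaves = {1,2,6}. Remove smallest leaf 1, emit neighbor 5.
Step 2: leaves = {2,6}. Remove smallest leaf 2, emit neighbor 4.
Step 3: leaves = {4,6}. Remove smallest leaf 4, emit neighbor 10.
Step 4: leaves = {6,10}. Remove smallest leaf 6, emit neighbor 7.
Step 5: leaves = {7,10}. Remove smallest leaf 7, emit neighbor 3.
Step 6: leaves = {3,10}. Remove smallest leaf 3, emit neighbor 5.
Step 7: leaves = {5,10}. Remove smallest leaf 5, emit neighbor 9.
Step 8: leaves = {9,10}. Remove smallest leaf 9, emit neighbor 8.
Done: 2 vertices remain (8, 10). Sequence = [5 4 10 7 3 5 9 8]

Answer: 5 4 10 7 3 5 9 8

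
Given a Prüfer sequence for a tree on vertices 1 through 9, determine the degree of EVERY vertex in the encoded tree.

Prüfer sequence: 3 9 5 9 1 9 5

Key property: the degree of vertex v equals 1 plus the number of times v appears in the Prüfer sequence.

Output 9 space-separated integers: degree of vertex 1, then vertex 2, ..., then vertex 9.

p_1 = 3: count[3] becomes 1
p_2 = 9: count[9] becomes 1
p_3 = 5: count[5] becomes 1
p_4 = 9: count[9] becomes 2
p_5 = 1: count[1] becomes 1
p_6 = 9: count[9] becomes 3
p_7 = 5: count[5] becomes 2
Degrees (1 + count): deg[1]=1+1=2, deg[2]=1+0=1, deg[3]=1+1=2, deg[4]=1+0=1, deg[5]=1+2=3, deg[6]=1+0=1, deg[7]=1+0=1, deg[8]=1+0=1, deg[9]=1+3=4

Answer: 2 1 2 1 3 1 1 1 4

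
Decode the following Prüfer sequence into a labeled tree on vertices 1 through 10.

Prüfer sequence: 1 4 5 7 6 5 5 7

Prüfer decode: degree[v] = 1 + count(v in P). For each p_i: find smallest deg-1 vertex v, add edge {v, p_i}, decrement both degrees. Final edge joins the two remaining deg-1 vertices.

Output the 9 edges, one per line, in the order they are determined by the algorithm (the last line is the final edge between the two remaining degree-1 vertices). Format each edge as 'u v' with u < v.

Initial degrees: {1:2, 2:1, 3:1, 4:2, 5:4, 6:2, 7:3, 8:1, 9:1, 10:1}
Step 1: smallest deg-1 vertex = 2, p_1 = 1. Add edge {1,2}. Now deg[2]=0, deg[1]=1.
Step 2: smallest deg-1 vertex = 1, p_2 = 4. Add edge {1,4}. Now deg[1]=0, deg[4]=1.
Step 3: smallest deg-1 vertex = 3, p_3 = 5. Add edge {3,5}. Now deg[3]=0, deg[5]=3.
Step 4: smallest deg-1 vertex = 4, p_4 = 7. Add edge {4,7}. Now deg[4]=0, deg[7]=2.
Step 5: smallest deg-1 vertex = 8, p_5 = 6. Add edge {6,8}. Now deg[8]=0, deg[6]=1.
Step 6: smallest deg-1 vertex = 6, p_6 = 5. Add edge {5,6}. Now deg[6]=0, deg[5]=2.
Step 7: smallest deg-1 vertex = 9, p_7 = 5. Add edge {5,9}. Now deg[9]=0, deg[5]=1.
Step 8: smallest deg-1 vertex = 5, p_8 = 7. Add edge {5,7}. Now deg[5]=0, deg[7]=1.
Final: two remaining deg-1 vertices are 7, 10. Add edge {7,10}.

Answer: 1 2
1 4
3 5
4 7
6 8
5 6
5 9
5 7
7 10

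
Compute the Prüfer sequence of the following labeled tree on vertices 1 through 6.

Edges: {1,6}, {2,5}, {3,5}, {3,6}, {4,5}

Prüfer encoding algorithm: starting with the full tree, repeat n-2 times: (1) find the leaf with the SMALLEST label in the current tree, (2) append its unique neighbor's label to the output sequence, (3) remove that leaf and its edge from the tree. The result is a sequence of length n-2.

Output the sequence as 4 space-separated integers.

Answer: 6 5 5 3

Derivation:
Step 1: leaves = {1,2,4}. Remove smallest leaf 1, emit neighbor 6.
Step 2: leaves = {2,4,6}. Remove smallest leaf 2, emit neighbor 5.
Step 3: leaves = {4,6}. Remove smallest leaf 4, emit neighbor 5.
Step 4: leaves = {5,6}. Remove smallest leaf 5, emit neighbor 3.
Done: 2 vertices remain (3, 6). Sequence = [6 5 5 3]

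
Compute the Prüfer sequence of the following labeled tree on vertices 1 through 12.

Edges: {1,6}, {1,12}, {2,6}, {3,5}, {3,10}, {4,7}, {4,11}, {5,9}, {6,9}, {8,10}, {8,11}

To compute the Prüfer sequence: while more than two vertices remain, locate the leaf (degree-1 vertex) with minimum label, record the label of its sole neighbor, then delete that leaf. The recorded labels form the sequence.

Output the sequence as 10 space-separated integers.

Step 1: leaves = {2,7,12}. Remove smallest leaf 2, emit neighbor 6.
Step 2: leaves = {7,12}. Remove smallest leaf 7, emit neighbor 4.
Step 3: leaves = {4,12}. Remove smallest leaf 4, emit neighbor 11.
Step 4: leaves = {11,12}. Remove smallest leaf 11, emit neighbor 8.
Step 5: leaves = {8,12}. Remove smallest leaf 8, emit neighbor 10.
Step 6: leaves = {10,12}. Remove smallest leaf 10, emit neighbor 3.
Step 7: leaves = {3,12}. Remove smallest leaf 3, emit neighbor 5.
Step 8: leaves = {5,12}. Remove smallest leaf 5, emit neighbor 9.
Step 9: leaves = {9,12}. Remove smallest leaf 9, emit neighbor 6.
Step 10: leaves = {6,12}. Remove smallest leaf 6, emit neighbor 1.
Done: 2 vertices remain (1, 12). Sequence = [6 4 11 8 10 3 5 9 6 1]

Answer: 6 4 11 8 10 3 5 9 6 1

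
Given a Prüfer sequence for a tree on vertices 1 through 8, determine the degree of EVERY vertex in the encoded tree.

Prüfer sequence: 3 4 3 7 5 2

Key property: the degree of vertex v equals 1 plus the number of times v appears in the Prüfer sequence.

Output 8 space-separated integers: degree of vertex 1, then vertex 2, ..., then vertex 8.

p_1 = 3: count[3] becomes 1
p_2 = 4: count[4] becomes 1
p_3 = 3: count[3] becomes 2
p_4 = 7: count[7] becomes 1
p_5 = 5: count[5] becomes 1
p_6 = 2: count[2] becomes 1
Degrees (1 + count): deg[1]=1+0=1, deg[2]=1+1=2, deg[3]=1+2=3, deg[4]=1+1=2, deg[5]=1+1=2, deg[6]=1+0=1, deg[7]=1+1=2, deg[8]=1+0=1

Answer: 1 2 3 2 2 1 2 1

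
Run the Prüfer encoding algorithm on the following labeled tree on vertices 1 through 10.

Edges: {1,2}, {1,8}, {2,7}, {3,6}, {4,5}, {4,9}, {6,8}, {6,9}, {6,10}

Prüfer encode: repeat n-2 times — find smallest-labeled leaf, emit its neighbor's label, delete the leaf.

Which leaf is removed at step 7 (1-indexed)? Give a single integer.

Step 1: current leaves = {3,5,7,10}. Remove leaf 3 (neighbor: 6).
Step 2: current leaves = {5,7,10}. Remove leaf 5 (neighbor: 4).
Step 3: current leaves = {4,7,10}. Remove leaf 4 (neighbor: 9).
Step 4: current leaves = {7,9,10}. Remove leaf 7 (neighbor: 2).
Step 5: current leaves = {2,9,10}. Remove leaf 2 (neighbor: 1).
Step 6: current leaves = {1,9,10}. Remove leaf 1 (neighbor: 8).
Step 7: current leaves = {8,9,10}. Remove leaf 8 (neighbor: 6).

Answer: 8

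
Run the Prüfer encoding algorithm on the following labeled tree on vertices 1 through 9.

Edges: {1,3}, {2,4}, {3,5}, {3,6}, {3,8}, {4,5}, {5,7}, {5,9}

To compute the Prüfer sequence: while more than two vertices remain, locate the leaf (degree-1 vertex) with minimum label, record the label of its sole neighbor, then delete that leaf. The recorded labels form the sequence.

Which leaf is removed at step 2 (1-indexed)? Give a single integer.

Step 1: current leaves = {1,2,6,7,8,9}. Remove leaf 1 (neighbor: 3).
Step 2: current leaves = {2,6,7,8,9}. Remove leaf 2 (neighbor: 4).

Answer: 2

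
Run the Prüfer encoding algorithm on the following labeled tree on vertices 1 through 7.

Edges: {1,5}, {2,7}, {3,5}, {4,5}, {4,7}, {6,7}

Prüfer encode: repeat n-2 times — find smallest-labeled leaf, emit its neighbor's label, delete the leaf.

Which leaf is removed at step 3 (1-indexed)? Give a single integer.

Answer: 3

Derivation:
Step 1: current leaves = {1,2,3,6}. Remove leaf 1 (neighbor: 5).
Step 2: current leaves = {2,3,6}. Remove leaf 2 (neighbor: 7).
Step 3: current leaves = {3,6}. Remove leaf 3 (neighbor: 5).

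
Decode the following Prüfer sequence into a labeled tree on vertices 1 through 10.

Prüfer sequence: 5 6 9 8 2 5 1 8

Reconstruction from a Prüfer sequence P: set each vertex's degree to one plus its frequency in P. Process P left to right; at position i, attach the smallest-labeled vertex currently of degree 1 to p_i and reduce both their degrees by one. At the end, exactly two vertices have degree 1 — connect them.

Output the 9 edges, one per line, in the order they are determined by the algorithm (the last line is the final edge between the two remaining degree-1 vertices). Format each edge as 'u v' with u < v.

Answer: 3 5
4 6
6 9
7 8
2 9
2 5
1 5
1 8
8 10

Derivation:
Initial degrees: {1:2, 2:2, 3:1, 4:1, 5:3, 6:2, 7:1, 8:3, 9:2, 10:1}
Step 1: smallest deg-1 vertex = 3, p_1 = 5. Add edge {3,5}. Now deg[3]=0, deg[5]=2.
Step 2: smallest deg-1 vertex = 4, p_2 = 6. Add edge {4,6}. Now deg[4]=0, deg[6]=1.
Step 3: smallest deg-1 vertex = 6, p_3 = 9. Add edge {6,9}. Now deg[6]=0, deg[9]=1.
Step 4: smallest deg-1 vertex = 7, p_4 = 8. Add edge {7,8}. Now deg[7]=0, deg[8]=2.
Step 5: smallest deg-1 vertex = 9, p_5 = 2. Add edge {2,9}. Now deg[9]=0, deg[2]=1.
Step 6: smallest deg-1 vertex = 2, p_6 = 5. Add edge {2,5}. Now deg[2]=0, deg[5]=1.
Step 7: smallest deg-1 vertex = 5, p_7 = 1. Add edge {1,5}. Now deg[5]=0, deg[1]=1.
Step 8: smallest deg-1 vertex = 1, p_8 = 8. Add edge {1,8}. Now deg[1]=0, deg[8]=1.
Final: two remaining deg-1 vertices are 8, 10. Add edge {8,10}.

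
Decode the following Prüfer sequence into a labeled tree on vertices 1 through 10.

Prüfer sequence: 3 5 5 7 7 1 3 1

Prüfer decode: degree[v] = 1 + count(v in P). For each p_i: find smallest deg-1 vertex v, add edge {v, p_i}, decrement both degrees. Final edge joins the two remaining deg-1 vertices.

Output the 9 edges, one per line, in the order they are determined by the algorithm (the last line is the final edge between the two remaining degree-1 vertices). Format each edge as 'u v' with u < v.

Answer: 2 3
4 5
5 6
5 7
7 8
1 7
3 9
1 3
1 10

Derivation:
Initial degrees: {1:3, 2:1, 3:3, 4:1, 5:3, 6:1, 7:3, 8:1, 9:1, 10:1}
Step 1: smallest deg-1 vertex = 2, p_1 = 3. Add edge {2,3}. Now deg[2]=0, deg[3]=2.
Step 2: smallest deg-1 vertex = 4, p_2 = 5. Add edge {4,5}. Now deg[4]=0, deg[5]=2.
Step 3: smallest deg-1 vertex = 6, p_3 = 5. Add edge {5,6}. Now deg[6]=0, deg[5]=1.
Step 4: smallest deg-1 vertex = 5, p_4 = 7. Add edge {5,7}. Now deg[5]=0, deg[7]=2.
Step 5: smallest deg-1 vertex = 8, p_5 = 7. Add edge {7,8}. Now deg[8]=0, deg[7]=1.
Step 6: smallest deg-1 vertex = 7, p_6 = 1. Add edge {1,7}. Now deg[7]=0, deg[1]=2.
Step 7: smallest deg-1 vertex = 9, p_7 = 3. Add edge {3,9}. Now deg[9]=0, deg[3]=1.
Step 8: smallest deg-1 vertex = 3, p_8 = 1. Add edge {1,3}. Now deg[3]=0, deg[1]=1.
Final: two remaining deg-1 vertices are 1, 10. Add edge {1,10}.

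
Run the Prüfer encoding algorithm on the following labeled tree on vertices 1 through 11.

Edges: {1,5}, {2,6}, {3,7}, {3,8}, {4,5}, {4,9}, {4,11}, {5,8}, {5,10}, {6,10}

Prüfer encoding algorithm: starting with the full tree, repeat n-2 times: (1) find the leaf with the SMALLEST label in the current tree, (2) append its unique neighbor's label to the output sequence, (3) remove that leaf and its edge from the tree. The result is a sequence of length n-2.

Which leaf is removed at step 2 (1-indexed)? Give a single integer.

Step 1: current leaves = {1,2,7,9,11}. Remove leaf 1 (neighbor: 5).
Step 2: current leaves = {2,7,9,11}. Remove leaf 2 (neighbor: 6).

Answer: 2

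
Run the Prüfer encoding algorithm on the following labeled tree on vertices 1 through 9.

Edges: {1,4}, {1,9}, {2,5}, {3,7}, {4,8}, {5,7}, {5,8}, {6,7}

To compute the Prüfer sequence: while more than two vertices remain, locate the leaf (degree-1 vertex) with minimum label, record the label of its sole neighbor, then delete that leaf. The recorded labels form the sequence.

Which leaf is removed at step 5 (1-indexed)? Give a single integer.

Step 1: current leaves = {2,3,6,9}. Remove leaf 2 (neighbor: 5).
Step 2: current leaves = {3,6,9}. Remove leaf 3 (neighbor: 7).
Step 3: current leaves = {6,9}. Remove leaf 6 (neighbor: 7).
Step 4: current leaves = {7,9}. Remove leaf 7 (neighbor: 5).
Step 5: current leaves = {5,9}. Remove leaf 5 (neighbor: 8).

Answer: 5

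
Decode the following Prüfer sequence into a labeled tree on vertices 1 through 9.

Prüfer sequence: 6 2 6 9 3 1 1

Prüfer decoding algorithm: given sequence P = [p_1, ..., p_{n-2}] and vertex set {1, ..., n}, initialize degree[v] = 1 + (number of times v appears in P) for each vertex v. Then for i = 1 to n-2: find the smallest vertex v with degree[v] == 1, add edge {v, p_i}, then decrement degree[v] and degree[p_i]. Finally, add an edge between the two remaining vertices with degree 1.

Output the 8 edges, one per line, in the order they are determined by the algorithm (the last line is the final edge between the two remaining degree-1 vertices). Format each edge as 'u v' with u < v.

Initial degrees: {1:3, 2:2, 3:2, 4:1, 5:1, 6:3, 7:1, 8:1, 9:2}
Step 1: smallest deg-1 vertex = 4, p_1 = 6. Add edge {4,6}. Now deg[4]=0, deg[6]=2.
Step 2: smallest deg-1 vertex = 5, p_2 = 2. Add edge {2,5}. Now deg[5]=0, deg[2]=1.
Step 3: smallest deg-1 vertex = 2, p_3 = 6. Add edge {2,6}. Now deg[2]=0, deg[6]=1.
Step 4: smallest deg-1 vertex = 6, p_4 = 9. Add edge {6,9}. Now deg[6]=0, deg[9]=1.
Step 5: smallest deg-1 vertex = 7, p_5 = 3. Add edge {3,7}. Now deg[7]=0, deg[3]=1.
Step 6: smallest deg-1 vertex = 3, p_6 = 1. Add edge {1,3}. Now deg[3]=0, deg[1]=2.
Step 7: smallest deg-1 vertex = 8, p_7 = 1. Add edge {1,8}. Now deg[8]=0, deg[1]=1.
Final: two remaining deg-1 vertices are 1, 9. Add edge {1,9}.

Answer: 4 6
2 5
2 6
6 9
3 7
1 3
1 8
1 9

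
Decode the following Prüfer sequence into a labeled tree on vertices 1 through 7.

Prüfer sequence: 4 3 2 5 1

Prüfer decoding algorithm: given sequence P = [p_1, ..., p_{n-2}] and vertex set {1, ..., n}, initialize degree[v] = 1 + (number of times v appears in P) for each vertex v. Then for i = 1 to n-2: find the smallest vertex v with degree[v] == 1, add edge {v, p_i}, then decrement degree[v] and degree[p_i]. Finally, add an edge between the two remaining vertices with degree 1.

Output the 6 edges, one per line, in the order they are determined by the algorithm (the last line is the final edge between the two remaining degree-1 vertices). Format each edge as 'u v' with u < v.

Answer: 4 6
3 4
2 3
2 5
1 5
1 7

Derivation:
Initial degrees: {1:2, 2:2, 3:2, 4:2, 5:2, 6:1, 7:1}
Step 1: smallest deg-1 vertex = 6, p_1 = 4. Add edge {4,6}. Now deg[6]=0, deg[4]=1.
Step 2: smallest deg-1 vertex = 4, p_2 = 3. Add edge {3,4}. Now deg[4]=0, deg[3]=1.
Step 3: smallest deg-1 vertex = 3, p_3 = 2. Add edge {2,3}. Now deg[3]=0, deg[2]=1.
Step 4: smallest deg-1 vertex = 2, p_4 = 5. Add edge {2,5}. Now deg[2]=0, deg[5]=1.
Step 5: smallest deg-1 vertex = 5, p_5 = 1. Add edge {1,5}. Now deg[5]=0, deg[1]=1.
Final: two remaining deg-1 vertices are 1, 7. Add edge {1,7}.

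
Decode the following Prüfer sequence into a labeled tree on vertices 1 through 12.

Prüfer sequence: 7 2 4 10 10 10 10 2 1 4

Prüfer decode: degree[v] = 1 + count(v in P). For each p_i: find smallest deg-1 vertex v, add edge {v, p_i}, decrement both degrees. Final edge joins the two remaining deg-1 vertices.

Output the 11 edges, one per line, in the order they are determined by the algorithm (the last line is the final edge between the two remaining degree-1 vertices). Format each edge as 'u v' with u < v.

Answer: 3 7
2 5
4 6
7 10
8 10
9 10
10 11
2 10
1 2
1 4
4 12

Derivation:
Initial degrees: {1:2, 2:3, 3:1, 4:3, 5:1, 6:1, 7:2, 8:1, 9:1, 10:5, 11:1, 12:1}
Step 1: smallest deg-1 vertex = 3, p_1 = 7. Add edge {3,7}. Now deg[3]=0, deg[7]=1.
Step 2: smallest deg-1 vertex = 5, p_2 = 2. Add edge {2,5}. Now deg[5]=0, deg[2]=2.
Step 3: smallest deg-1 vertex = 6, p_3 = 4. Add edge {4,6}. Now deg[6]=0, deg[4]=2.
Step 4: smallest deg-1 vertex = 7, p_4 = 10. Add edge {7,10}. Now deg[7]=0, deg[10]=4.
Step 5: smallest deg-1 vertex = 8, p_5 = 10. Add edge {8,10}. Now deg[8]=0, deg[10]=3.
Step 6: smallest deg-1 vertex = 9, p_6 = 10. Add edge {9,10}. Now deg[9]=0, deg[10]=2.
Step 7: smallest deg-1 vertex = 11, p_7 = 10. Add edge {10,11}. Now deg[11]=0, deg[10]=1.
Step 8: smallest deg-1 vertex = 10, p_8 = 2. Add edge {2,10}. Now deg[10]=0, deg[2]=1.
Step 9: smallest deg-1 vertex = 2, p_9 = 1. Add edge {1,2}. Now deg[2]=0, deg[1]=1.
Step 10: smallest deg-1 vertex = 1, p_10 = 4. Add edge {1,4}. Now deg[1]=0, deg[4]=1.
Final: two remaining deg-1 vertices are 4, 12. Add edge {4,12}.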